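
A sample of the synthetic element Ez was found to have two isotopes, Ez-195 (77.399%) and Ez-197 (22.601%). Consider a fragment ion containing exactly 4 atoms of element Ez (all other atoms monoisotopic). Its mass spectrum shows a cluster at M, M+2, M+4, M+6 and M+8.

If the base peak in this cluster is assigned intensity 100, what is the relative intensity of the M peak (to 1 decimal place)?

Binomial terms of (0.77399 + 0.22601)^4: M 0.3589, M+2 0.4192, M+4 0.1836, M+6 0.0357, M+8 0.0026 → M+2 is the base peak.
P(M+2) = C(4,1) × 0.77399^3 × 0.22601^1 = 4 × 0.46366685 × 0.22601 = 0.419173 (base)
P(M) = C(4,0) × 0.77399^4 × 0.22601^0 = 1 × 0.35887351 × 1.0000 = 0.358874
Relative intensity = 0.358874 / 0.419173 × 100 = 85.6

85.6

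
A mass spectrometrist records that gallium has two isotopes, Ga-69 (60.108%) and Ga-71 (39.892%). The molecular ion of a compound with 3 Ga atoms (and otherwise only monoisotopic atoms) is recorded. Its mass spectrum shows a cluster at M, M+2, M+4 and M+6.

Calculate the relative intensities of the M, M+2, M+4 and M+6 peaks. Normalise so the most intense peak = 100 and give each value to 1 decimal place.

Expanding (0.60108 + 0.39892)^3:
P(M) = 0.60108^3 = 0.217169
P(M+2) = 3 × 0.60108^2 × 0.39892^1 = 0.432386
P(M+4) = 3 × 0.60108^1 × 0.39892^2 = 0.286963
P(M+6) = 0.39892^3 = 0.063483
The M+2 peak is largest (0.432386); scaling to 100 gives 50.2 : 100.0 : 66.4 : 14.7.

50.2 : 100.0 : 66.4 : 14.7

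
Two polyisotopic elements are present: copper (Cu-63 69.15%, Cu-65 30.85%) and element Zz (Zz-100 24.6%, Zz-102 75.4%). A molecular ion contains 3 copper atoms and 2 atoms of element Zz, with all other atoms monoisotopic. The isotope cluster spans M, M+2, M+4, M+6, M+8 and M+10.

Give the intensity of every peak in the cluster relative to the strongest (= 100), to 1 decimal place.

Copper pattern (n=3): 0.33065611 : 0.44254842 : 0.19743483 : 0.02936064
Element Zz pattern (n=2): 0.060516 : 0.370968 : 0.568516
Convolve the two distributions (both contribute in 2-u steps):
  M: 0.33065611×0.060516 = 0.020010
  M+2: 0.33065611×0.370968 + 0.44254842×0.060516 = 0.149444
  M+4: 0.33065611×0.568516 + 0.44254842×0.370968 + 0.19743483×0.060516 = 0.364103
  M+6: 0.44254842×0.568516 + 0.19743483×0.370968 + 0.02936064×0.060516 = 0.326615
  M+8: 0.19743483×0.568516 + 0.02936064×0.370968 = 0.123137
  M+10: 0.02936064×0.568516 = 0.016692
Scale to base peak (0.364103) = 100: 5.5 : 41.0 : 100.0 : 89.7 : 33.8 : 4.6

5.5 : 41.0 : 100.0 : 89.7 : 33.8 : 4.6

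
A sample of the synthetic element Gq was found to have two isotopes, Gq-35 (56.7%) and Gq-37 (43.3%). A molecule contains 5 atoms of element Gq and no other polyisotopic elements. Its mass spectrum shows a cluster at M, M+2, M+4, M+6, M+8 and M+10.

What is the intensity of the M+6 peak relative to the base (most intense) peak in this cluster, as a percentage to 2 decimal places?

(0.567 + 0.433)^5 gives M 0.0586, M+2 0.2238, M+4 0.3418, M+6 0.2610, M+8 0.0997, M+10 0.0152; the largest is M+4.
P(M+4) = C(5,2) × 0.567^3 × 0.433^2 = 10 × 0.18228426 × 0.187489 = 0.341763 (base)
P(M+6) = C(5,3) × 0.567^2 × 0.433^3 = 10 × 0.321489 × 0.08118274 = 0.260994
Relative intensity = 0.260994 / 0.341763 × 100 = 76.37

76.37%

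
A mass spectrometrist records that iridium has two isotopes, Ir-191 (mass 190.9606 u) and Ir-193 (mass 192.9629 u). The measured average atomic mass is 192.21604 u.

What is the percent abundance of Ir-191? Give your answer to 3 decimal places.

With x = fraction of Ir-191 (so Ir-193 is 1 − x):
190.9606·x + 192.9629·(1 − x) = 192.21604
(190.9606 − 192.9629)·x = 192.21604 − 192.9629
x = -0.74686 / -2.0023 = 0.37300 → 37.300% Ir-191, 62.700% Ir-193.

37.300%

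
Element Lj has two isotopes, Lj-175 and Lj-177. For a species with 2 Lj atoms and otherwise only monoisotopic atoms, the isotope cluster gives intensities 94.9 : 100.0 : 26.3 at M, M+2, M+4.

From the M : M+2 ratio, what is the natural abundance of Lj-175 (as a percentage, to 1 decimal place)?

Let p = fractional abundance of Lj-175. I(M+2)/I(M) = [C(2,1)·p^1·(1−p)] / p^2 = 2·(1−p)/p = 100.0/94.9 = 1.0537
(1−p)/p = 1.0537/2 = 0.5269  ⇒  p = 1/(1 + 0.5269) = 0.6549
Lj-175: 65.5%, Lj-177: 34.5%.

65.5%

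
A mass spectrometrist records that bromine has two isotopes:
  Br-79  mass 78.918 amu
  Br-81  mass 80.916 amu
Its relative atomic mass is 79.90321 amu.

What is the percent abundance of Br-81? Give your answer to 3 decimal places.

Writing the weighted mean with unknown fraction x of Br-79:
78.918·x + 80.916·(1 − x) = 79.90321
(78.918 − 80.916)·x = 79.90321 − 80.916
x = -1.01279 / -1.998 = 0.50690 → 50.690% Br-79, 49.310% Br-81.

49.310%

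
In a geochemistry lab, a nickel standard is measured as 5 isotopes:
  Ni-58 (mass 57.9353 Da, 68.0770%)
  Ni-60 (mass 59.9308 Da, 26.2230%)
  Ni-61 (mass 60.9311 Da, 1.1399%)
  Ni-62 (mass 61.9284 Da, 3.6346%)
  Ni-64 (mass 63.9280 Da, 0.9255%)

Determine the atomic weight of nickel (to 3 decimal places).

The abundance-weighted mean is 0.680770 × 57.9353 + 0.262230 × 59.9308 + 0.011399 × 60.9311 + 0.036346 × 61.9284 + 0.009255 × 63.9280
= 39.44061 + 15.71565 + 0.69455 + 2.25085 + 0.59165 = 58.69331 Da

58.693 Da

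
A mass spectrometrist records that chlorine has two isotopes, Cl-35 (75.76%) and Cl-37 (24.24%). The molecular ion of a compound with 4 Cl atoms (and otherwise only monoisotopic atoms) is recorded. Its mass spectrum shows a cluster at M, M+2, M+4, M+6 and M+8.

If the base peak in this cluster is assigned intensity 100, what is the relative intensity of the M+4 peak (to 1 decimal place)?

Binomial terms of (0.7576 + 0.2424)^4: M 0.3294, M+2 0.4216, M+4 0.2023, M+6 0.0432, M+8 0.0035 → M+2 is the base peak.
P(M+2) = C(4,1) × 0.7576^3 × 0.2424^1 = 4 × 0.4348304 × 0.2424 = 0.421612 (base)
P(M+4) = C(4,2) × 0.7576^2 × 0.2424^2 = 6 × 0.57395776 × 0.05875776 = 0.202347
Relative intensity = 0.202347 / 0.421612 × 100 = 48.0

48.0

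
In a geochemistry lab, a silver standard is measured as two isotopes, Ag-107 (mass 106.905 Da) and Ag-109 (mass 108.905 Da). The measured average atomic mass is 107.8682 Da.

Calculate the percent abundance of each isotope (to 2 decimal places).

Ag-107: 51.84%, Ag-109: 48.16%

Let x be the fractional abundance of Ag-107; then Ag-109 has abundance 1 − x.
106.905·x + 108.905·(1 − x) = 107.8682
(106.905 − 108.905)·x = 107.8682 − 108.905
x = -1.0368 / -2.000 = 0.51840 → 51.84% Ag-107, 48.16% Ag-109.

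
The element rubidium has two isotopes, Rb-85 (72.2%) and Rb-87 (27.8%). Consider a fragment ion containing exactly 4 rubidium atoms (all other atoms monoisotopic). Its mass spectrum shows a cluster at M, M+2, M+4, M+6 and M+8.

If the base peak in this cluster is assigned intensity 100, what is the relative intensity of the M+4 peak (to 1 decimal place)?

57.8

Binomial terms of (0.722 + 0.278)^4: M 0.2717, M+2 0.4185, M+4 0.2417, M+6 0.0620, M+8 0.0060 → M+2 is the base peak.
P(M+2) = C(4,1) × 0.722^3 × 0.278^1 = 4 × 0.37636705 × 0.2780 = 0.418520 (base)
P(M+4) = C(4,2) × 0.722^2 × 0.278^2 = 6 × 0.521284 × 0.077284 = 0.241721
Relative intensity = 0.241721 / 0.418520 × 100 = 57.8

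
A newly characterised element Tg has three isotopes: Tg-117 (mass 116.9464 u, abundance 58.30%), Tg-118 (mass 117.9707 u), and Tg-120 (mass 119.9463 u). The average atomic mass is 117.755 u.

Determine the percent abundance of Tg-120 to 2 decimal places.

Let x and y be the fractions of Tg-118 and Tg-120. Then x + y = 1 − 0.5830 = 0.4170 and 117.9707x + 119.9463y = 117.755 − 0.5830×116.9464 = 49.5752488.
Substituting: 117.9707x + 119.9463(0.4170 − x) = 49.5752488
(117.9707 − 119.9463)x = -0.4423583  ⇒  x = 0.22391, y = 0.19309
Tg-118: 22.39%, Tg-120: 19.31%.

19.31%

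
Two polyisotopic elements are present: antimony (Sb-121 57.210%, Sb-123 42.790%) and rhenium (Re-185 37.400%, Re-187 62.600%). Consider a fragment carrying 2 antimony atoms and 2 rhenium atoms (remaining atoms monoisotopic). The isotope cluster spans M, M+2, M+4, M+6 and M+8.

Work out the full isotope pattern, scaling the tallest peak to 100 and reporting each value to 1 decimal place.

11.9 : 57.9 : 100.0 : 72.5 : 18.7

Antimony pattern (n=2): 0.32729841 : 0.48960318 : 0.18309841
Rhenium pattern (n=2): 0.139876 : 0.468248 : 0.391876
Convolve the two distributions (both contribute in 2-u steps):
  M: 0.32729841×0.139876 = 0.045781
  M+2: 0.32729841×0.468248 + 0.48960318×0.139876 = 0.221741
  M+4: 0.32729841×0.391876 + 0.48960318×0.468248 + 0.18309841×0.139876 = 0.383127
  M+6: 0.48960318×0.391876 + 0.18309841×0.468248 = 0.277599
  M+8: 0.18309841×0.391876 = 0.071752
Scale to base peak (0.383127) = 100: 11.9 : 57.9 : 100.0 : 72.5 : 18.7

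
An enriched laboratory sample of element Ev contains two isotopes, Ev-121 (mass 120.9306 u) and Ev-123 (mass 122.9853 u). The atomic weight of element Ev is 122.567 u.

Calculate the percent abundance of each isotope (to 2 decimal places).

With x = fraction of Ev-121 (so Ev-123 is 1 − x):
120.9306·x + 122.9853·(1 − x) = 122.567
(120.9306 − 122.9853)·x = 122.567 − 122.9853
x = -0.4183 / -2.0547 = 0.20358 → 20.36% Ev-121, 79.64% Ev-123.

Ev-121: 20.36%, Ev-123: 79.64%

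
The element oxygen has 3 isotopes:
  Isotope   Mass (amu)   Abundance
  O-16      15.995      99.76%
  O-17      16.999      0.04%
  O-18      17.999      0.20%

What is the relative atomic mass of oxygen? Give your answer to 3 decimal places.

15.999 amu

The abundance-weighted mean is 0.9976 × 15.995 + 0.0004 × 16.999 + 0.0020 × 17.999
= 15.9566 + 0.0068 + 0.0360 = 15.9994 amu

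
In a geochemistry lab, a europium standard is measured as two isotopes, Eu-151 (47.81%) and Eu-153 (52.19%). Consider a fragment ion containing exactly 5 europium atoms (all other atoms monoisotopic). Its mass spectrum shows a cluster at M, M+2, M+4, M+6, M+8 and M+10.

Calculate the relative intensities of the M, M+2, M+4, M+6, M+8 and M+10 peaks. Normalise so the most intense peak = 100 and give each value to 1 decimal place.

Expanding (0.4781 + 0.5219)^5:
P(M) = 0.4781^5 = 0.024980
P(M+2) = 5 × 0.4781^4 × 0.5219^1 = 0.136343
P(M+4) = 10 × 0.4781^3 × 0.5219^2 = 0.297667
P(M+6) = 10 × 0.4781^2 × 0.5219^3 = 0.324937
P(M+8) = 5 × 0.4781^1 × 0.5219^4 = 0.177353
P(M+10) = 0.5219^5 = 0.038720
The M+6 peak is largest (0.324937); scaling to 100 gives 7.7 : 42.0 : 91.6 : 100.0 : 54.6 : 11.9.

7.7 : 42.0 : 91.6 : 100.0 : 54.6 : 11.9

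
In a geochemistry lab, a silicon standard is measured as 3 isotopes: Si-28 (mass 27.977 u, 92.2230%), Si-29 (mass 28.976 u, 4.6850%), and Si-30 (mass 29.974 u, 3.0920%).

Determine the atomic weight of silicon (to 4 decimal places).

28.0856 u

Average mass = Σ (abundance × isotope mass) = 0.922230 × 27.977 + 0.046850 × 28.976 + 0.030920 × 29.974
= 25.80123 + 1.35753 + 0.92680 = 28.08556 u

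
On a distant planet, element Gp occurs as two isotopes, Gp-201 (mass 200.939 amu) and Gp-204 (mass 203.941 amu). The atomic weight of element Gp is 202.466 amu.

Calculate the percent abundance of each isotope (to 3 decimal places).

Gp-201: 49.134%, Gp-204: 50.866%

Let x be the fractional abundance of Gp-201; then Gp-204 has abundance 1 − x.
200.939·x + 203.941·(1 − x) = 202.466
(200.939 − 203.941)·x = 202.466 − 203.941
x = -1.475 / -3.002 = 0.49134 → 49.134% Gp-201, 50.866% Gp-204.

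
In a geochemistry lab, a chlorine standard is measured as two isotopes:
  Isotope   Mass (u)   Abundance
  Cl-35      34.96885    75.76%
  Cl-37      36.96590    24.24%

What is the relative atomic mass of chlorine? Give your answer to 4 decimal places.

Ar = Σ fᵢ·mᵢ = 0.7576 × 34.96885 + 0.2424 × 36.96590
= 26.492401 + 8.960534 = 35.452935 u

35.4529 u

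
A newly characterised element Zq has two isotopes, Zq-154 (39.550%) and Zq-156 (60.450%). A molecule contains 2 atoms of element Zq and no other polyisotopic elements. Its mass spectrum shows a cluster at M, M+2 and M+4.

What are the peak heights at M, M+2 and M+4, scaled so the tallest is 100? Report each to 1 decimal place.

Each Zq atom is independently Zq-154 (p = 0.39550) or Zq-156 (q = 0.60450); the cluster is the binomial expansion (p + q)^2.
P(M) = 0.39550^2 = 0.156420
P(M+2) = 2 × 0.39550^1 × 0.60450^1 = 0.478159
P(M+4) = 0.60450^2 = 0.365420
The M+2 peak is largest (0.478159); scaling to 100 gives 32.7 : 100.0 : 76.4.

32.7 : 100.0 : 76.4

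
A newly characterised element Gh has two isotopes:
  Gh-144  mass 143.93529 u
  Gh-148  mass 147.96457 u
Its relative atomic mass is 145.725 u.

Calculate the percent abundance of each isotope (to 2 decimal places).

Let x be the fractional abundance of Gh-144; then Gh-148 has abundance 1 − x.
143.93529·x + 147.96457·(1 − x) = 145.725
(143.93529 − 147.96457)·x = 145.725 − 147.96457
x = -2.23957 / -4.02928 = 0.55582 → 55.58% Gh-144, 44.42% Gh-148.

Gh-144: 55.58%, Gh-148: 44.42%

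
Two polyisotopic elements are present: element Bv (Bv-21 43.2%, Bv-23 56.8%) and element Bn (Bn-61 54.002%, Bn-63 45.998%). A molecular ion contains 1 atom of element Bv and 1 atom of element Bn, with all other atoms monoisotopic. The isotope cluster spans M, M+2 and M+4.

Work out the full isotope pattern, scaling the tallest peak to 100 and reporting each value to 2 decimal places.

46.16 : 100.00 : 51.69

Element Bv pattern (n=1): 0.4320 : 0.5680
Element Bn pattern (n=1): 0.54002 : 0.45998
Convolve the two distributions (both contribute in 2-u steps):
  M: 0.4320×0.54002 = 0.233289
  M+2: 0.4320×0.45998 + 0.5680×0.54002 = 0.505443
  M+4: 0.5680×0.45998 = 0.261269
Scale to base peak (0.505443) = 100: 46.16 : 100.00 : 51.69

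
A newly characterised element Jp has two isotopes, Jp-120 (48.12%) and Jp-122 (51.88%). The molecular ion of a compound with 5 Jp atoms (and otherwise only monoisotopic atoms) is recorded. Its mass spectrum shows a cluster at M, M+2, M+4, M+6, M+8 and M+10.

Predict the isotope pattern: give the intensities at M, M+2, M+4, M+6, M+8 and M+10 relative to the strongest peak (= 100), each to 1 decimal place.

8.0 : 43.0 : 92.8 : 100.0 : 53.9 : 11.6

Expanding (0.4812 + 0.5188)^5:
P(M) = 0.4812^5 = 0.025800
P(M+2) = 5 × 0.4812^4 × 0.5188^1 = 0.139082
P(M+4) = 10 × 0.4812^3 × 0.5188^2 = 0.299900
P(M+6) = 10 × 0.4812^2 × 0.5188^3 = 0.323334
P(M+8) = 5 × 0.4812^1 × 0.5188^4 = 0.174299
P(M+10) = 0.5188^5 = 0.037584
The M+6 peak is largest (0.323334); scaling to 100 gives 8.0 : 43.0 : 92.8 : 100.0 : 53.9 : 11.6.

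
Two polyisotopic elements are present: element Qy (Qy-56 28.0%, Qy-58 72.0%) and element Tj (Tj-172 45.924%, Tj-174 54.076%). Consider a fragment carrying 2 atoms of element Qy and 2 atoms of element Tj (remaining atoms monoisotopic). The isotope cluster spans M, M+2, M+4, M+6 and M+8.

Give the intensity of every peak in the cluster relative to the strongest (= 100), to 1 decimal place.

Element Qy pattern (n=2): 0.0784 : 0.4032 : 0.5184
Element Tj pattern (n=2): 0.21090138 : 0.49667724 : 0.29242138
Convolve the two distributions (both contribute in 2-u steps):
  M: 0.0784×0.21090138 = 0.016535
  M+2: 0.0784×0.49667724 + 0.4032×0.21090138 = 0.123975
  M+4: 0.0784×0.29242138 + 0.4032×0.49667724 + 0.5184×0.21090138 = 0.332517
  M+6: 0.4032×0.29242138 + 0.5184×0.49667724 = 0.375382
  M+8: 0.5184×0.29242138 = 0.151591
Scale to base peak (0.375382) = 100: 4.4 : 33.0 : 88.6 : 100.0 : 40.4

4.4 : 33.0 : 88.6 : 100.0 : 40.4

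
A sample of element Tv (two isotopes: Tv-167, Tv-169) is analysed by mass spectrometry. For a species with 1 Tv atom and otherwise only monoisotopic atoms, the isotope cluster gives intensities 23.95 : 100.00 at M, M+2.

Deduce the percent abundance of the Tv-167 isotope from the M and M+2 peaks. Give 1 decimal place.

19.3%

If p is the fraction of Tv that is Tv-167, then I(M+2)/I(M) = [C(1,1)·p^0·(1−p)] / p^1 = 1·(1−p)/p = 100.00/23.95 = 4.1754
(1−p)/p = 4.1754/1 = 4.1754  ⇒  p = 1/(1 + 4.1754) = 0.1932
Tv-167: 19.3%, Tv-169: 80.7%.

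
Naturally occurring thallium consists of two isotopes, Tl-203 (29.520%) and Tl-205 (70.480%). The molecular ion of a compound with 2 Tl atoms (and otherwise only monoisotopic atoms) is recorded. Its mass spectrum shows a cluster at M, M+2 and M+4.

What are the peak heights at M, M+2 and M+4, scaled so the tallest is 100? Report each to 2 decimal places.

The 2 Tl atoms are independent, so intensities follow the terms of (0.29520 + 0.70480)^2.
P(M) = 0.29520^2 = 0.087143
P(M+2) = 2 × 0.29520^1 × 0.70480^1 = 0.416114
P(M+4) = 0.70480^2 = 0.496743
The M+4 peak is largest (0.496743); scaling to 100 gives 17.54 : 83.77 : 100.00.

17.54 : 83.77 : 100.00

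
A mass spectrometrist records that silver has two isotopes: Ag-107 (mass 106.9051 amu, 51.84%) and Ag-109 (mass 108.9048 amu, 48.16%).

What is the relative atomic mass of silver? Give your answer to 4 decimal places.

Average mass = Σ (abundance × isotope mass) = 0.5184 × 106.9051 + 0.4816 × 108.9048
= 55.41960 + 52.44855 = 107.86815 amu

107.8682 amu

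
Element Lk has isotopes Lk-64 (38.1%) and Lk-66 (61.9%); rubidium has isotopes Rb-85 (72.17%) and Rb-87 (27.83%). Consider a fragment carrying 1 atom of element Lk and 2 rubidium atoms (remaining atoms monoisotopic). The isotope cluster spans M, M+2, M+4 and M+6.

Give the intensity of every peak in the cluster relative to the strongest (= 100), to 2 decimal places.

41.74 : 100.00 : 58.50 : 10.08

Element Lk pattern (n=1): 0.3810 : 0.6190
Rubidium pattern (n=2): 0.52085089 : 0.40169822 : 0.07745089
Convolve the two distributions (both contribute in 2-u steps):
  M: 0.3810×0.52085089 = 0.198444
  M+2: 0.3810×0.40169822 + 0.6190×0.52085089 = 0.475454
  M+4: 0.3810×0.07745089 + 0.6190×0.40169822 = 0.278160
  M+6: 0.6190×0.07745089 = 0.047942
Scale to base peak (0.475454) = 100: 41.74 : 100.00 : 58.50 : 10.08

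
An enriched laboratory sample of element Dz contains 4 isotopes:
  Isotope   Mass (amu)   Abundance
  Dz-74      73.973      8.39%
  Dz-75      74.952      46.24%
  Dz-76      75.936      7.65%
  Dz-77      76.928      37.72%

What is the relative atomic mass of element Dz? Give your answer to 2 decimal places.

Ar = Σ fᵢ·mᵢ = 0.0839 × 73.973 + 0.4624 × 74.952 + 0.0765 × 75.936 + 0.3772 × 76.928
= 6.2063 + 34.6578 + 5.8091 + 29.0172 = 75.6904 amu

75.69 amu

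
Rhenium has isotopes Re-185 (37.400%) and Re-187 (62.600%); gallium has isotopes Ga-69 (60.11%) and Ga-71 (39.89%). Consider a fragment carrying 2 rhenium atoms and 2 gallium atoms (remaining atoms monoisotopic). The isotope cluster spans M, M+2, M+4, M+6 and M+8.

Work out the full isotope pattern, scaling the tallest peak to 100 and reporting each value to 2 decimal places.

13.01 : 60.83 : 100.00 : 67.57 : 16.05

Rhenium pattern (n=2): 0.139876 : 0.468248 : 0.391876
Gallium pattern (n=2): 0.36132121 : 0.47955758 : 0.15912121
Convolve the two distributions (both contribute in 2-u steps):
  M: 0.139876×0.36132121 = 0.050540
  M+2: 0.139876×0.47955758 + 0.468248×0.36132121 = 0.236267
  M+4: 0.139876×0.15912121 + 0.468248×0.47955758 + 0.391876×0.36132121 = 0.388402
  M+6: 0.468248×0.15912121 + 0.391876×0.47955758 = 0.262435
  M+8: 0.391876×0.15912121 = 0.062356
Scale to base peak (0.388402) = 100: 13.01 : 60.83 : 100.00 : 67.57 : 16.05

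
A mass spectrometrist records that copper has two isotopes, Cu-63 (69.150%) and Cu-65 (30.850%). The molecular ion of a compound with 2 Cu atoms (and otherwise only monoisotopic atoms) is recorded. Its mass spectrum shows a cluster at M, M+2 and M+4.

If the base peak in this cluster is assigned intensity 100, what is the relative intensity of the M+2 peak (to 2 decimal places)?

89.23

(0.69150 + 0.30850)^2 gives M 0.4782, M+2 0.4267, M+4 0.0952; the largest is M.
P(M) = C(2,0) × 0.69150^2 × 0.30850^0 = 1 × 0.47817225 × 1.0000 = 0.478172 (base)
P(M+2) = C(2,1) × 0.69150^1 × 0.30850^1 = 2 × 0.6915 × 0.3085 = 0.426656
Relative intensity = 0.426656 / 0.478172 × 100 = 89.23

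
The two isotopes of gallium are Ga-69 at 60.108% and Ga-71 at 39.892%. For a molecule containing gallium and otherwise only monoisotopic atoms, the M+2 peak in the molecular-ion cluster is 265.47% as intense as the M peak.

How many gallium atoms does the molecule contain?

4

With n Ga atoms, P(M+2)/P(M) = C(n,1)·p^(n−1)q / p^n = n·q/p = n · 0.39892/0.60108.
n = 2.6547 × 0.60108/0.39892 = 4.00 ≈ 4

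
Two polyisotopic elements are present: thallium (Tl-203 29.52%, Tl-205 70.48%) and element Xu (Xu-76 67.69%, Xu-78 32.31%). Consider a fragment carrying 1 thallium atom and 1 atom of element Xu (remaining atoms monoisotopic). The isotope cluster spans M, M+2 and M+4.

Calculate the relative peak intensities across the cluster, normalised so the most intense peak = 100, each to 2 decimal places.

Thallium pattern (n=1): 0.2952 : 0.7048
Element Xu pattern (n=1): 0.6769 : 0.3231
Convolve the two distributions (both contribute in 2-u steps):
  M: 0.2952×0.6769 = 0.199821
  M+2: 0.2952×0.3231 + 0.7048×0.6769 = 0.572458
  M+4: 0.7048×0.3231 = 0.227721
Scale to base peak (0.572458) = 100: 34.91 : 100.00 : 39.78

34.91 : 100.00 : 39.78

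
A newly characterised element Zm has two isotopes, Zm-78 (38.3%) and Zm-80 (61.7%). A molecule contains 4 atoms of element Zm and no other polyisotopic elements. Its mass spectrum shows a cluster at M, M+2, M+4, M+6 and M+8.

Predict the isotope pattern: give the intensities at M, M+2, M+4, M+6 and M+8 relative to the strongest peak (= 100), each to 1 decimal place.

Expanding (0.383 + 0.617)^4:
P(M) = 0.383^4 = 0.021518
P(M+2) = 4 × 0.383^3 × 0.617^1 = 0.138657
P(M+4) = 6 × 0.383^2 × 0.617^2 = 0.335057
P(M+6) = 4 × 0.383^1 × 0.617^3 = 0.359844
P(M+8) = 0.617^4 = 0.144924
The M+6 peak is largest (0.359844); scaling to 100 gives 6.0 : 38.5 : 93.1 : 100.0 : 40.3.

6.0 : 38.5 : 93.1 : 100.0 : 40.3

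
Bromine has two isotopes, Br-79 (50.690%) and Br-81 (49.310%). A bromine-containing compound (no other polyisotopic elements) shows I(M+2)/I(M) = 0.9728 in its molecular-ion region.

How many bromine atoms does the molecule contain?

The M+2/M ratio from n Br atoms is n · q/p = n · 0.49310/0.50690.
n = 0.9728 × 0.50690/0.49310 = 1.00 ≈ 1

1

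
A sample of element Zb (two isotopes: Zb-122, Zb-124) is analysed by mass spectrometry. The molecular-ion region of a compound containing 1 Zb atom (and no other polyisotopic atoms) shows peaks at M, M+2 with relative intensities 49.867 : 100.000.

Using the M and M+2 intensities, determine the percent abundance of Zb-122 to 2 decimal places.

33.27%

If p is the fraction of Zb that is Zb-122, then I(M+2)/I(M) = [C(1,1)·p^0·(1−p)] / p^1 = 1·(1−p)/p = 100.000/49.867 = 2.0053
(1−p)/p = 2.0053/1 = 2.0053  ⇒  p = 1/(1 + 2.0053) = 0.3327
Zb-122: 33.27%, Zb-124: 66.73%.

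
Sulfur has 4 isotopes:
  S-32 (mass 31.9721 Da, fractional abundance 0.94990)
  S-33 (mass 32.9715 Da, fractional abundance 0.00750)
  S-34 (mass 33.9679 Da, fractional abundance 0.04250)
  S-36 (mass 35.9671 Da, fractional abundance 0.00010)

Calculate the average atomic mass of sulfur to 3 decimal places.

Ar = Σ fᵢ·mᵢ = 0.94990 × 31.9721 + 0.00750 × 32.9715 + 0.04250 × 33.9679 + 0.00010 × 35.9671
= 30.37030 + 0.24729 + 1.44364 + 0.00360 = 32.06483 Da

32.065 Da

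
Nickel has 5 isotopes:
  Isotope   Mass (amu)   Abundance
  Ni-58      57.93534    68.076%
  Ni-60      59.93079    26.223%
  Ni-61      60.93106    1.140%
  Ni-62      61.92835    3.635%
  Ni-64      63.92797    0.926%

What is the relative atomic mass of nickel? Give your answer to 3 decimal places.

Average mass = Σ (abundance × isotope mass) = 0.68076 × 57.93534 + 0.26223 × 59.93079 + 0.01140 × 60.93106 + 0.03635 × 61.92835 + 0.00926 × 63.92797
= 39.440062 + 15.715651 + 0.694614 + 2.251096 + 0.591973 = 58.693396 amu

58.693 amu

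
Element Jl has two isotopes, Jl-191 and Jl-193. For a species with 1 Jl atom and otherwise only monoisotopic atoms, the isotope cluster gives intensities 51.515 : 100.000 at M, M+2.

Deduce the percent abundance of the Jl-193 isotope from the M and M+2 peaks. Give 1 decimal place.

66.0%

If p is the fraction of Jl that is Jl-191, then I(M+2)/I(M) = [C(1,1)·p^0·(1−p)] / p^1 = 1·(1−p)/p = 100.000/51.515 = 1.9412
(1−p)/p = 1.9412/1 = 1.9412  ⇒  p = 1/(1 + 1.9412) = 0.3400
Jl-191: 34.0%, Jl-193: 66.0%.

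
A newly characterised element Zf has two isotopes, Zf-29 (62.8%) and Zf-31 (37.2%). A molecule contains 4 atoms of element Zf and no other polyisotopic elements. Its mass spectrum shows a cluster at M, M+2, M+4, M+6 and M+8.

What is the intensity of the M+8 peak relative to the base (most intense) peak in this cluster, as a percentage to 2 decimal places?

5.20%

Binomial terms of (0.628 + 0.372)^4: M 0.1555, M+2 0.3685, M+4 0.3275, M+6 0.1293, M+8 0.0192 → M+2 is the base peak.
P(M+2) = C(4,1) × 0.628^3 × 0.372^1 = 4 × 0.24767315 × 0.3720 = 0.368538 (base)
P(M+8) = C(4,4) × 0.628^0 × 0.372^4 = 1 × 1.0000 × 0.01915013 = 0.019150
Relative intensity = 0.019150 / 0.368538 × 100 = 5.20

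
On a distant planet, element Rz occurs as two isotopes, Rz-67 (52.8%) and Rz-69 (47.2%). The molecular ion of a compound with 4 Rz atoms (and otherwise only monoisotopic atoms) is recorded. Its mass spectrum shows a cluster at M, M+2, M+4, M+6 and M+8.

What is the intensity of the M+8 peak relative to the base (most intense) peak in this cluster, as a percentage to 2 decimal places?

13.32%

Binomial terms of (0.528 + 0.472)^4: M 0.0777, M+2 0.2779, M+4 0.3727, M+6 0.2221, M+8 0.0496 → M+4 is the base peak.
P(M+4) = C(4,2) × 0.528^2 × 0.472^2 = 6 × 0.278784 × 0.222784 = 0.372652 (base)
P(M+8) = C(4,4) × 0.528^0 × 0.472^4 = 1 × 1.0000 × 0.04963271 = 0.049633
Relative intensity = 0.049633 / 0.372652 × 100 = 13.32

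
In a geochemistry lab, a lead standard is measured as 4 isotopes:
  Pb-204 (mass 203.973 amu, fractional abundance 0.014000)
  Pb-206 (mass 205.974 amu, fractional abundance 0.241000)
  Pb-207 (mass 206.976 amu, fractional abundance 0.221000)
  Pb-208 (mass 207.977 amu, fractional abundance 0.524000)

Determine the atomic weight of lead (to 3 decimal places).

207.217 amu

Average mass = Σ (abundance × isotope mass) = 0.014000 × 203.973 + 0.241000 × 205.974 + 0.221000 × 206.976 + 0.524000 × 207.977
= 2.8556 + 49.6397 + 45.7417 + 108.9799 = 207.2169 amu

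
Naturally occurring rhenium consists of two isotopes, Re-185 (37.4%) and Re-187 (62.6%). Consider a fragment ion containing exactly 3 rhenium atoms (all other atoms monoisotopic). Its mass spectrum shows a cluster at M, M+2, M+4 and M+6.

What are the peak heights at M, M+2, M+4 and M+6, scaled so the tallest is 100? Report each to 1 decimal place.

11.9 : 59.7 : 100.0 : 55.8

Expanding (0.374 + 0.626)^3:
P(M) = 0.374^3 = 0.052314
P(M+2) = 3 × 0.374^2 × 0.626^1 = 0.262687
P(M+4) = 3 × 0.374^1 × 0.626^2 = 0.439685
P(M+6) = 0.626^3 = 0.245314
The M+4 peak is largest (0.439685); scaling to 100 gives 11.9 : 59.7 : 100.0 : 55.8.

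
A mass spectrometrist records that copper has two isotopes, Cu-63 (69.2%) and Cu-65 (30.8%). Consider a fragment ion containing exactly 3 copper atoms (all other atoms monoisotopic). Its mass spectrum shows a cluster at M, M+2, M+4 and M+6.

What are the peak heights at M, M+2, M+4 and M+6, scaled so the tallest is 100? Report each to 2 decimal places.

74.89 : 100.00 : 44.51 : 6.60

The 3 Cu atoms are independent, so intensities follow the terms of (0.692 + 0.308)^3.
P(M) = 0.692^3 = 0.331374
P(M+2) = 3 × 0.692^2 × 0.308^1 = 0.442470
P(M+4) = 3 × 0.692^1 × 0.308^2 = 0.196938
P(M+6) = 0.308^3 = 0.029218
The M+2 peak is largest (0.442470); scaling to 100 gives 74.89 : 100.00 : 44.51 : 6.60.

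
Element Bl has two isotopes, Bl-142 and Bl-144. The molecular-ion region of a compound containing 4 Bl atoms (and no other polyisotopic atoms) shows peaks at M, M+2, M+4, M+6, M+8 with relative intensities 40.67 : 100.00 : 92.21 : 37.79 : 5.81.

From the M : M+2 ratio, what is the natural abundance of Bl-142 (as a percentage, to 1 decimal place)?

Write p for the Bl-142 fraction. I(M+2)/I(M) = [C(4,1)·p^3·(1−p)] / p^4 = 4·(1−p)/p = 100.00/40.67 = 2.4588
(1−p)/p = 2.4588/4 = 0.6147  ⇒  p = 1/(1 + 0.6147) = 0.6193
Bl-142: 61.9%, Bl-144: 38.1%.

61.9%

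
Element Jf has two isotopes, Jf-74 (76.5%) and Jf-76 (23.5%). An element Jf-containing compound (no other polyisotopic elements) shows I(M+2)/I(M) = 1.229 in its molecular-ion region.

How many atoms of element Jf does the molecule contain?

The M+2/M ratio from n Jf atoms is n · q/p = n · 0.235/0.765.
n = 1.229 × 0.765/0.235 = 4.00 ≈ 4

4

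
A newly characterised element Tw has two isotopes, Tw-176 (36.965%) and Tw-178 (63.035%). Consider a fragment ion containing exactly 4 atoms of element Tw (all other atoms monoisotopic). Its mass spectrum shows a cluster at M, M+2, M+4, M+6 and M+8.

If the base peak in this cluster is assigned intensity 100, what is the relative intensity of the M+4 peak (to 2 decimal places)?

87.96

Term probabilities: M 0.0187, M+2 0.1274, M+4 0.3258, M+6 0.3703, M+8 0.1579. Base peak = M+6.
P(M+6) = C(4,3) × 0.36965^1 × 0.63035^3 = 4 × 0.36965 × 0.25046398 = 0.370336 (base)
P(M+4) = C(4,2) × 0.36965^2 × 0.63035^2 = 6 × 0.13664112 × 0.39734112 = 0.325759
Relative intensity = 0.325759 / 0.370336 × 100 = 87.96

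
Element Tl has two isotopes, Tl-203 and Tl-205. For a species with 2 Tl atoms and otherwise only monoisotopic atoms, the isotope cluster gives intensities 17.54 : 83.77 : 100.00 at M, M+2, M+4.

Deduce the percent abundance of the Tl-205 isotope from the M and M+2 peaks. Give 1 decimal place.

70.5%

Write p for the Tl-203 fraction. I(M+2)/I(M) = [C(2,1)·p^1·(1−p)] / p^2 = 2·(1−p)/p = 83.77/17.54 = 4.7759
(1−p)/p = 4.7759/2 = 2.3880  ⇒  p = 1/(1 + 2.3880) = 0.2952
Tl-203: 29.5%, Tl-205: 70.5%.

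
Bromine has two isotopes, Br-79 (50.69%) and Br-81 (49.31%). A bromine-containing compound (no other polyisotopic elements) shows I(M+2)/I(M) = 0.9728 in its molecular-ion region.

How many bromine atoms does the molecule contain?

For n independent Br atoms, I(M+2)/I(M) = n · (abundance Br-81) / (abundance Br-79) = n · 0.4931/0.5069.
n = 0.9728 × 0.5069/0.4931 = 1.00 ≈ 1

1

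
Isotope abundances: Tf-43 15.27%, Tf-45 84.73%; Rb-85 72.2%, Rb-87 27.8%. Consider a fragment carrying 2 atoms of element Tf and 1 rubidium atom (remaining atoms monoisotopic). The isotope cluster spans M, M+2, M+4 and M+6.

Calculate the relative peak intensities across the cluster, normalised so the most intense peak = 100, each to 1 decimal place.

2.9 : 32.7 : 100.0 : 33.8

Element Tf pattern (n=2): 0.02331729 : 0.25876542 : 0.71791729
Rubidium pattern (n=1): 0.7220 : 0.2780
Convolve the two distributions (both contribute in 2-u steps):
  M: 0.02331729×0.7220 = 0.016835
  M+2: 0.02331729×0.2780 + 0.25876542×0.7220 = 0.193311
  M+4: 0.25876542×0.2780 + 0.71791729×0.7220 = 0.590273
  M+6: 0.71791729×0.2780 = 0.199581
Scale to base peak (0.590273) = 100: 2.9 : 32.7 : 100.0 : 33.8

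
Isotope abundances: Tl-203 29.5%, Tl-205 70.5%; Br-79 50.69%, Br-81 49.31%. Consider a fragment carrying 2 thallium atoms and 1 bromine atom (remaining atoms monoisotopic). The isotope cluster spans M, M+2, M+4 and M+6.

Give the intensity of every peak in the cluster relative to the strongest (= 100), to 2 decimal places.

Thallium pattern (n=2): 0.087025 : 0.41595 : 0.497025
Bromine pattern (n=1): 0.5069 : 0.4931
Convolve the two distributions (both contribute in 2-u steps):
  M: 0.087025×0.5069 = 0.044113
  M+2: 0.087025×0.4931 + 0.41595×0.5069 = 0.253757
  M+4: 0.41595×0.4931 + 0.497025×0.5069 = 0.457047
  M+6: 0.497025×0.4931 = 0.245083
Scale to base peak (0.457047) = 100: 9.65 : 55.52 : 100.00 : 53.62

9.65 : 55.52 : 100.00 : 53.62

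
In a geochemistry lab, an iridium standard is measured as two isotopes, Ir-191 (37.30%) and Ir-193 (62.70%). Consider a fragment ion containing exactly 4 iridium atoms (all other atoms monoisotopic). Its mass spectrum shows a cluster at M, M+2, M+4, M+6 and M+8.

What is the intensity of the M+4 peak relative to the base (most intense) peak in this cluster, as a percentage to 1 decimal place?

Binomial terms of (0.3730 + 0.6270)^4: M 0.0194, M+2 0.1302, M+4 0.3282, M+6 0.3678, M+8 0.1546 → M+6 is the base peak.
P(M+6) = C(4,3) × 0.3730^1 × 0.6270^3 = 4 × 0.3730 × 0.24649188 = 0.367766 (base)
P(M+4) = C(4,2) × 0.3730^2 × 0.6270^2 = 6 × 0.139129 × 0.393129 = 0.328174
Relative intensity = 0.328174 / 0.367766 × 100 = 89.2

89.2%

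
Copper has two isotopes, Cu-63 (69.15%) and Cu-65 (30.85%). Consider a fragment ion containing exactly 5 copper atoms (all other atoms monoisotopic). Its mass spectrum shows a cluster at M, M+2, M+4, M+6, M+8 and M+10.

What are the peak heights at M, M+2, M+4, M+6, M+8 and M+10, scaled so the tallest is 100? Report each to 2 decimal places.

The 5 Cu atoms are independent, so intensities follow the terms of (0.6915 + 0.3085)^5.
P(M) = 0.6915^5 = 0.158111
P(M+2) = 5 × 0.6915^4 × 0.3085^1 = 0.352691
P(M+4) = 10 × 0.6915^3 × 0.3085^2 = 0.314693
P(M+6) = 10 × 0.6915^2 × 0.3085^3 = 0.140394
P(M+8) = 5 × 0.6915^1 × 0.3085^4 = 0.031317
P(M+10) = 0.3085^5 = 0.002794
The M+2 peak is largest (0.352691); scaling to 100 gives 44.83 : 100.00 : 89.23 : 39.81 : 8.88 : 0.79.

44.83 : 100.00 : 89.23 : 39.81 : 8.88 : 0.79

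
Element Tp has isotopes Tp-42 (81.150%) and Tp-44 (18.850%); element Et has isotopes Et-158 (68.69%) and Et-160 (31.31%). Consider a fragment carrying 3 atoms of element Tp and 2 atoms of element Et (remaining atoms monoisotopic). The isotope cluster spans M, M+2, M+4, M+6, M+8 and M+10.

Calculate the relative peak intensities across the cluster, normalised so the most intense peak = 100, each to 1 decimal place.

Element Tp pattern (n=3): 0.53439892 : 0.37239999 : 0.08650326 : 0.00669783
Element Et pattern (n=2): 0.47183161 : 0.43013678 : 0.09803161
Convolve the two distributions (both contribute in 2-u steps):
  M: 0.53439892×0.47183161 = 0.252146
  M+2: 0.53439892×0.43013678 + 0.37239999×0.47183161 = 0.405575
  M+4: 0.53439892×0.09803161 + 0.37239999×0.43013678 + 0.08650326×0.47183161 = 0.253386
  M+6: 0.37239999×0.09803161 + 0.08650326×0.43013678 + 0.00669783×0.47183161 = 0.076875
  M+8: 0.08650326×0.09803161 + 0.00669783×0.43013678 = 0.011361
  M+10: 0.00669783×0.09803161 = 0.000657
Scale to base peak (0.405575) = 100: 62.2 : 100.0 : 62.5 : 19.0 : 2.8 : 0.2

62.2 : 100.0 : 62.5 : 19.0 : 2.8 : 0.2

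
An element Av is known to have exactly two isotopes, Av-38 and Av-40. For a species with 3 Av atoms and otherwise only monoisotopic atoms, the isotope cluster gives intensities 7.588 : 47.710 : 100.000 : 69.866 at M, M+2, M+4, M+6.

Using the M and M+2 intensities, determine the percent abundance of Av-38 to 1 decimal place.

Write p for the Av-38 fraction. I(M+2)/I(M) = [C(3,1)·p^2·(1−p)] / p^3 = 3·(1−p)/p = 47.710/7.588 = 6.2876
(1−p)/p = 6.2876/3 = 2.0959  ⇒  p = 1/(1 + 2.0959) = 0.3230
Av-38: 32.3%, Av-40: 67.7%.

32.3%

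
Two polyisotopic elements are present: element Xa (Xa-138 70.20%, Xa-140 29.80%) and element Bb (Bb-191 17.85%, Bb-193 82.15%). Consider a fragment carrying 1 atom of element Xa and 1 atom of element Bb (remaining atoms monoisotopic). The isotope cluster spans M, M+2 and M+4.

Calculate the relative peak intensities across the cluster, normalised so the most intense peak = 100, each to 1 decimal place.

19.9 : 100.0 : 38.9

Element Xa pattern (n=1): 0.7020 : 0.2980
Element Bb pattern (n=1): 0.1785 : 0.8215
Convolve the two distributions (both contribute in 2-u steps):
  M: 0.7020×0.1785 = 0.125307
  M+2: 0.7020×0.8215 + 0.2980×0.1785 = 0.629886
  M+4: 0.2980×0.8215 = 0.244807
Scale to base peak (0.629886) = 100: 19.9 : 100.0 : 38.9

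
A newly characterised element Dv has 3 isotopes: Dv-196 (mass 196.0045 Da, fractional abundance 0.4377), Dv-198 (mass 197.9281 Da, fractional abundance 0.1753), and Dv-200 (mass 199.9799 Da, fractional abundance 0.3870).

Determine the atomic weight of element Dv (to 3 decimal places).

197.880 Da

Weight each isotope mass by its fractional abundance: 0.4377 × 196.0045 + 0.1753 × 197.9281 + 0.3870 × 199.9799
= 85.79117 + 34.69680 + 77.39222 = 197.88019 Da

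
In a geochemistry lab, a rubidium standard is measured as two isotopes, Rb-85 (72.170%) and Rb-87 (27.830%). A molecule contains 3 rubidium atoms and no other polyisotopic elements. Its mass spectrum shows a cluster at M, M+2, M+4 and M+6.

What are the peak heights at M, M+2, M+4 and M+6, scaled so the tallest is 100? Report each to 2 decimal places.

Expanding (0.72170 + 0.27830)^3:
P(M) = 0.72170^3 = 0.375898
P(M+2) = 3 × 0.72170^2 × 0.27830^1 = 0.434858
P(M+4) = 3 × 0.72170^1 × 0.27830^2 = 0.167689
P(M+6) = 0.27830^3 = 0.021555
The M+2 peak is largest (0.434858); scaling to 100 gives 86.44 : 100.00 : 38.56 : 4.96.

86.44 : 100.00 : 38.56 : 4.96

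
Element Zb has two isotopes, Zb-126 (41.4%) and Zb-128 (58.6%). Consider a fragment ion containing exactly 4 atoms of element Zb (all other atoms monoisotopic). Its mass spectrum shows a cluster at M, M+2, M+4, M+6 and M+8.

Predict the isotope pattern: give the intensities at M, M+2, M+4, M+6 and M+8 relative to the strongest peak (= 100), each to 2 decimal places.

Expanding (0.414 + 0.586)^4:
P(M) = 0.414^4 = 0.029377
P(M+2) = 4 × 0.414^3 × 0.586^1 = 0.166325
P(M+4) = 6 × 0.414^2 × 0.586^2 = 0.353140
P(M+6) = 4 × 0.414^1 × 0.586^3 = 0.333237
P(M+8) = 0.586^4 = 0.117921
The M+4 peak is largest (0.353140); scaling to 100 gives 8.32 : 47.10 : 100.00 : 94.36 : 33.39.

8.32 : 47.10 : 100.00 : 94.36 : 33.39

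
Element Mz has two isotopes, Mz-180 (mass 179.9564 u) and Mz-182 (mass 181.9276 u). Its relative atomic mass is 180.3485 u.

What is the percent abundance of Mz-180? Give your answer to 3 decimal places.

80.109%

Let x be the fractional abundance of Mz-180; then Mz-182 has abundance 1 − x.
179.9564·x + 181.9276·(1 − x) = 180.3485
(179.9564 − 181.9276)·x = 180.3485 − 181.9276
x = -1.5791 / -1.9712 = 0.80109 → 80.109% Mz-180, 19.891% Mz-182.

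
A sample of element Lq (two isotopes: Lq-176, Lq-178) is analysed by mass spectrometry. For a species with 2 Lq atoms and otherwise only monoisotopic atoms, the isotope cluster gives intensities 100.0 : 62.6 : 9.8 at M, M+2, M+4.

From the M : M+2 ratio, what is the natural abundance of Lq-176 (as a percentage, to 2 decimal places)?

Write p for the Lq-176 fraction. I(M+2)/I(M) = [C(2,1)·p^1·(1−p)] / p^2 = 2·(1−p)/p = 62.6/100.0 = 0.6260
(1−p)/p = 0.6260/2 = 0.3130  ⇒  p = 1/(1 + 0.3130) = 0.7616
Lq-176: 76.16%, Lq-178: 23.84%.

76.16%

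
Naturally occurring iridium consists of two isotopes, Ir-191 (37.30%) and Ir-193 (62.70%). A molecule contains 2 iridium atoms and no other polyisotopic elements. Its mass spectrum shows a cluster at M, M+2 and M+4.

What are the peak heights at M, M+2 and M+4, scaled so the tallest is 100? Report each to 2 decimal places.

The 2 Ir atoms are independent, so intensities follow the terms of (0.3730 + 0.6270)^2.
P(M) = 0.3730^2 = 0.139129
P(M+2) = 2 × 0.3730^1 × 0.6270^1 = 0.467742
P(M+4) = 0.6270^2 = 0.393129
The M+2 peak is largest (0.467742); scaling to 100 gives 29.74 : 100.00 : 84.05.

29.74 : 100.00 : 84.05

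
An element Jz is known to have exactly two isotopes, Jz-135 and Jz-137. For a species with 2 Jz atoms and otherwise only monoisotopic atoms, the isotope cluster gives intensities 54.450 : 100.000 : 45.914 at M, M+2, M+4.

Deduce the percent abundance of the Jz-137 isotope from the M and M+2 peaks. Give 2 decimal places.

Write p for the Jz-135 fraction. I(M+2)/I(M) = [C(2,1)·p^1·(1−p)] / p^2 = 2·(1−p)/p = 100.000/54.450 = 1.8365
(1−p)/p = 1.8365/2 = 0.9183  ⇒  p = 1/(1 + 0.9183) = 0.5213
Jz-135: 52.13%, Jz-137: 47.87%.

47.87%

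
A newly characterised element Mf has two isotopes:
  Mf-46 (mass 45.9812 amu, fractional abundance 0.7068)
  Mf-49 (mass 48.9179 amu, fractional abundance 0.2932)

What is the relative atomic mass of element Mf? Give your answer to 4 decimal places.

Average mass = Σ (abundance × isotope mass) = 0.7068 × 45.9812 + 0.2932 × 48.9179
= 32.49951 + 14.34273 = 46.84224 amu

46.8422 amu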